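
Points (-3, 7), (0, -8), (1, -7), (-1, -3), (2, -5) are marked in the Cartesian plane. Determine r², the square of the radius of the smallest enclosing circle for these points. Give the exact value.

58.5

A smallest enclosing disk is always determined by at most three of the input points on its boundary.
The farthest pair is (-3, 7)–(0, -8) with squared distance 234. The circle on this segment as diameter has centre (-1.5, -0.5) and r² = 234/4 = 58.5.
Check (1, -7): distance² to centre = 48.5 ≤ 58.5, so it lies inside.
All remaining points lie in this disk, and no smaller disk contains both endpoints, so this is the minimum enclosing circle.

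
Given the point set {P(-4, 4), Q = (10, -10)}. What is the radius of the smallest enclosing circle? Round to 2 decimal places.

9.90

The smallest circle enclosing two points has them as diameter endpoints.
Centre = midpoint = (3, -3); r² = |PQ|²/4 = 392/4 = 98.
r = √98 ≈ 9.90.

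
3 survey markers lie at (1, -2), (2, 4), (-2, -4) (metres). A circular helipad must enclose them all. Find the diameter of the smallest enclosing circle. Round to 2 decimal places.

8.94

Call the three points A, B, C in the order given.
Side lengths²: AB² = 37, AC² = 13, BC² = 80.
Since BC² = 80 ≥ 37 + 13 = 50, the angle opposite BC is not acute, so the smallest enclosing circle has BC as diameter.
Centre = midpoint of BC = (0, 0), r² = 80/4 = 20.
Diameter = 2r = 2√20 ≈ 8.94.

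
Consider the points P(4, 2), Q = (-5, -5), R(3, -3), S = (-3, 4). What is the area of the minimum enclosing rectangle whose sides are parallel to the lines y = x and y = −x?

In coordinates u = x + y, v = x − y the rectangle is axis-aligned; the map (x,y)→(u,v) scales areas by 2.
u-values: 6, -10, 0, 1; range = 6 − (-10) = 16.
v-values: 2, 0, 6, -7; range = 6 − (-7) = 13.
Area = (16 × 13) / 2 = 104.

104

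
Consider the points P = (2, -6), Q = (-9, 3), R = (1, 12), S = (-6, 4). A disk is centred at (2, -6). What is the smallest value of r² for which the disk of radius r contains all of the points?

325

The required radius is the distance from (2, -6) to the farthest point.
Squared distances: 0, 202, 325, 164.
Maximum is 325, attained at R.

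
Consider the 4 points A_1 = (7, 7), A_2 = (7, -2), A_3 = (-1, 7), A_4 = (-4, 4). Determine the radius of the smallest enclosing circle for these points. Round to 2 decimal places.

6.49

The minimum enclosing circle of a finite set is fixed by two of the points (as a diameter) or three (as a circumcircle).
The minimum enclosing circle is determined by three boundary points: A_1, A_2, A_4.
Their circumcentre is (51/22, 2.5) with r² = 10205/242.
The farthest remaining point A_3 is at distance² 7565/242 ≤ 10205/242.
r = √(10205/242) ≈ 6.49.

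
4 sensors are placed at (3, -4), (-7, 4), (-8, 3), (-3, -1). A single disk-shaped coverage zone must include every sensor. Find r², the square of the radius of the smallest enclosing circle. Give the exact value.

The minimum enclosing circle of a finite set is fixed by two of the points (as a diameter) or three (as a circumcircle).
The farthest pair is (3, -4)–(-8, 3) with squared distance 170. The circle on this segment as diameter has centre (-2.5, -0.5) and r² = 170/4 = 42.5.
Check (-7, 4): distance² to centre = 40.5 ≤ 42.5, so it lies inside.
All remaining points lie in this disk, and no smaller disk contains both endpoints, so this is the minimum enclosing circle.

42.5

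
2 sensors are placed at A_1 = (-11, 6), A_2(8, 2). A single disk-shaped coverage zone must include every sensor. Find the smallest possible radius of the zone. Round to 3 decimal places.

The smallest circle enclosing two points has them as diameter endpoints.
Centre = midpoint = (-1.5, 4); r² = |A_1A_2|²/4 = 377/4 = 94.25.
r = √(94.25) ≈ 9.708.

9.708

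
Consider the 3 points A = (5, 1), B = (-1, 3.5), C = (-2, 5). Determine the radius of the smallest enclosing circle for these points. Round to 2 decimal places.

4.03

Side lengths²: AB² = 42.25, AC² = 65, BC² = 3.25.
Since AC² = 65 ≥ 42.25 + 3.25 = 45.5, the angle opposite AC is not acute, so the smallest enclosing circle has AC as diameter.
Centre = midpoint of AC = (1.5, 3), r² = 65/4 = 16.25.
r = √(16.25) ≈ 4.03.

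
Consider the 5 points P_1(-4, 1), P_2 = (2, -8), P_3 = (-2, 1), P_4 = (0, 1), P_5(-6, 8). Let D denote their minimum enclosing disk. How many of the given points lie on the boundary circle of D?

The minimum enclosing circle of a finite set is fixed by two of the points (as a diameter) or three (as a circumcircle).
The farthest pair is P_2–P_5 with squared distance 320. The circle on this segment as diameter has centre (-2, 0) and r² = 320/4 = 80.
Check P_1: distance² to centre = 5 ≤ 80, so it lies inside.
All remaining points lie in this disk, and no smaller disk contains both endpoints, so this is the minimum enclosing circle.
The points at distance exactly r from the centre are P_2, P_5 — 2 points.

2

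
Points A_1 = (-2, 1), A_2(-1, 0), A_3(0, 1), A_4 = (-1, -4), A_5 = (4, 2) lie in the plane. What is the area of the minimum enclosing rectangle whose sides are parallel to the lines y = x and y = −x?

33

In coordinates u = x + y, v = x − y the rectangle is axis-aligned; the map (x,y)→(u,v) scales areas by 2.
u-values: -1, -1, 1, -5, 6; range = 6 − (-5) = 11.
v-values: -3, -1, -1, 3, 2; range = 3 − (-3) = 6.
Area = (11 × 6) / 2 = 33.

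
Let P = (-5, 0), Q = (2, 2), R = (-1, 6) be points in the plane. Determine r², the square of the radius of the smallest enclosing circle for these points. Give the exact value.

Side lengths²: PQ² = 53, PR² = 52, QR² = 25.
Since PQ² = 53 < 52 + 25 = 77, the triangle is acute, so the smallest enclosing circle is the circumcircle.
Circumcentre = (-63/34, 38/17), r² = 17225/1156.

17225/1156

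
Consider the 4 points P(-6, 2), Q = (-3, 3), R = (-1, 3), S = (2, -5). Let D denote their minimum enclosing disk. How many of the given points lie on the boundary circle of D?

2

A smallest enclosing disk is always determined by at most three of the input points on its boundary.
The farthest pair is P–S with squared distance 113. The circle on this segment as diameter has centre (-2, -1.5) and r² = 113/4 = 28.25.
Check Q: distance² to centre = 21.25 ≤ 28.25, so it lies inside.
All remaining points lie in this disk, and no smaller disk contains both endpoints, so this is the minimum enclosing circle.
The points at distance exactly r from the centre are P, S — 2 points.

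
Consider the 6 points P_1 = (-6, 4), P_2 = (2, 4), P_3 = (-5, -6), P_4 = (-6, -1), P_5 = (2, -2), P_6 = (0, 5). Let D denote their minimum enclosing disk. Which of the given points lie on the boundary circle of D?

The minimum enclosing circle of a finite set is fixed by two of the points (as a diameter) or three (as a circumcircle).
The minimum enclosing circle is determined by three boundary points: P_1, P_2, P_3.
Their circumcentre is (-2, -0.65) with r² = 37.6225.
The farthest remaining point P_6 is at distance² 35.9225 ≤ 37.6225.
The points at distance exactly r from the centre are P_1, P_2, P_3 — 3 points.

P_1, P_2, P_3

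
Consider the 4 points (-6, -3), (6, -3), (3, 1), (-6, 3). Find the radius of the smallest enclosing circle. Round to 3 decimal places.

A smallest enclosing disk is always determined by at most three of the input points on its boundary.
The farthest pair is (6, -3)–(-6, 3) with squared distance 180. The circle on this segment as diameter has centre (0, 0) and r² = 180/4 = 45.
Check (-6, -3): distance² to centre = 45 ≤ 45, so it lies inside.
All remaining points lie in this disk, and no smaller disk contains both endpoints, so this is the minimum enclosing circle.
r = √45 ≈ 6.708.

6.708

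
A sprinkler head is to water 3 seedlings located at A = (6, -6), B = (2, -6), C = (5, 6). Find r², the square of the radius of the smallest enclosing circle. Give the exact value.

38.515625

Side lengths²: AB² = 16, AC² = 145, BC² = 153.
Since BC² = 153 < 145 + 16 = 161, the triangle is acute, so the smallest enclosing circle is the circumcircle.
Circumcentre = (4, -0.125), r² = 38.515625.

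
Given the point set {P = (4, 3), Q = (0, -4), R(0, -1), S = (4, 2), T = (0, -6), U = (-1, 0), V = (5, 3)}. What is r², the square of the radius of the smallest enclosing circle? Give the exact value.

A smallest enclosing disk is always determined by at most three of the input points on its boundary.
The farthest pair is T–V with squared distance 106. The circle on this segment as diameter has centre (2.5, -1.5) and r² = 106/4 = 26.5.
Check P: distance² to centre = 22.5 ≤ 26.5, so it lies inside.
All remaining points lie in this disk, and no smaller disk contains both endpoints, so this is the minimum enclosing circle.

26.5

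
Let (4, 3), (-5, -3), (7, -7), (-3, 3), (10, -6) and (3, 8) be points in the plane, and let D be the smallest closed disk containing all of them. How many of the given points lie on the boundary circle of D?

3

A smallest enclosing disk is always determined by at most three of the input points on its boundary.
The minimum enclosing circle is determined by three boundary points: (-5, -3), (10, -6), (3, 8).
Their circumcentre is (59/18, -11/18) with r² = 12025/162.
The farthest remaining point (7, -7) is at distance² 8857/162 ≤ 12025/162.
The points at distance exactly r from the centre are (-5, -3), (10, -6), (3, 8) — 3 points.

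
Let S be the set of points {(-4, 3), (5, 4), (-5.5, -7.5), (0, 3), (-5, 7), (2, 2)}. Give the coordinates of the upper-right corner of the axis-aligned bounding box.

x-range [-5.5, 5], y-range [-7.5, 7].
The upper-right corner is (5, 7).

(5, 7)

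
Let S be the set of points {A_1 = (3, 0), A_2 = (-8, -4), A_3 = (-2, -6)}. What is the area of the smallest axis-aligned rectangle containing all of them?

66

x ranges over [-8, 3], width 11.
y ranges over [-6, 0], height 6.
Area = 11 × 6 = 66.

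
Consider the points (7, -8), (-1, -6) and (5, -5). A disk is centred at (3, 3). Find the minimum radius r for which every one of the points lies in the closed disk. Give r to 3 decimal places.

11.705

The required radius is the distance from (3, 3) to the farthest point.
Squared distances: 137, 97, 68.
Maximum is 137, attained at (7, -8).
r = √137 ≈ 11.705.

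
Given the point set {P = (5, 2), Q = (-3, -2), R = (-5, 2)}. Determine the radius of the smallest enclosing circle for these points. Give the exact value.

5

Side lengths²: PQ² = 80, PR² = 100, QR² = 20.
Since PR² = 100 ≥ 80 + 20 = 100, the angle opposite PR is not acute, so the smallest enclosing circle has PR as diameter.
Centre = midpoint of PR = (0, 2), r² = 100/4 = 25.
r = √25 = 5.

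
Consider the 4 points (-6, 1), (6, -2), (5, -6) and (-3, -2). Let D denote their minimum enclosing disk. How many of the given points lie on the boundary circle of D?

The farthest pair is (-6, 1)–(5, -6) with squared distance 170. The circle on this segment as diameter has centre (-0.5, -2.5) and r² = 170/4 = 42.5.
Check (6, -2): distance² to centre = 42.5 ≤ 42.5, so it lies inside.
All remaining points lie in this disk, and no smaller disk contains both endpoints, so this is the minimum enclosing circle.
The points at distance exactly r from the centre are (-6, 1), (6, -2), (5, -6) — 3 points.

3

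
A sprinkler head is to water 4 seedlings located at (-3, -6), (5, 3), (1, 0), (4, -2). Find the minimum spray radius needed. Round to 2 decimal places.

6.02

By Welzl's lemma the MEC is supported by two points (diametrically opposite) or three points (on a circumcircle).
The farthest pair is (-3, -6)–(5, 3) with squared distance 145. The circle on this segment as diameter has centre (1, -1.5) and r² = 145/4 = 36.25.
Check (1, 0): distance² to centre = 2.25 ≤ 36.25, so it lies inside.
All remaining points lie in this disk, and no smaller disk contains both endpoints, so this is the minimum enclosing circle.
r = √(36.25) ≈ 6.02.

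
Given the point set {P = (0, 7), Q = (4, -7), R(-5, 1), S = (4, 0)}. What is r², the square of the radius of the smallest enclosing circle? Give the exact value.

A smallest enclosing disk is always determined by at most three of the input points on its boundary.
The farthest pair is P–Q with squared distance 212. The circle on this segment as diameter has centre (2, 0) and r² = 212/4 = 53.
Check R: distance² to centre = 50 ≤ 53, so it lies inside.
All remaining points lie in this disk, and no smaller disk contains both endpoints, so this is the minimum enclosing circle.

53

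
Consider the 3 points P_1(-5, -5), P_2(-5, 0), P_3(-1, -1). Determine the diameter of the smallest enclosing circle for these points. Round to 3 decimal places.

5.831

Side lengths²: P_1P_2² = 25, P_1P_3² = 32, P_2P_3² = 17.
Since P_1P_3² = 32 < 25 + 17 = 42, the triangle is acute, so the smallest enclosing circle is the circumcircle.
Circumcentre = (-3.5, -2.5), r² = 8.5.
Diameter = 2r = 2√(8.5) ≈ 5.831.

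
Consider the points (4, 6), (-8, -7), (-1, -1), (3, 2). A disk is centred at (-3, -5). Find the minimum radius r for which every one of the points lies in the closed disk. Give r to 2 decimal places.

The required radius is the distance from (-3, -5) to the farthest point.
Squared distances: 170, 29, 20, 85.
Maximum is 170, attained at (4, 6).
r = √170 ≈ 13.04.

13.04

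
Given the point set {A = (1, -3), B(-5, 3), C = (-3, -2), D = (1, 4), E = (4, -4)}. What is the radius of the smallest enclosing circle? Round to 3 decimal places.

5.701

The farthest pair is B–E with squared distance 130. The circle on this segment as diameter has centre (-0.5, -0.5) and r² = 130/4 = 32.5.
Check A: distance² to centre = 8.5 ≤ 32.5, so it lies inside.
All remaining points lie in this disk, and no smaller disk contains both endpoints, so this is the minimum enclosing circle.
r = √(32.5) ≈ 5.701.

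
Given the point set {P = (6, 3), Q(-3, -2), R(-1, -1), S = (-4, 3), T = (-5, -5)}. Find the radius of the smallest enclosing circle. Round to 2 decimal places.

6.80

The minimum enclosing circle of a finite set is fixed by two of the points (as a diameter) or three (as a circumcircle).
The farthest pair is P–T with squared distance 185. The circle on this segment as diameter has centre (0.5, -1) and r² = 185/4 = 46.25.
Check Q: distance² to centre = 13.25 ≤ 46.25, so it lies inside.
All remaining points lie in this disk, and no smaller disk contains both endpoints, so this is the minimum enclosing circle.
r = √(46.25) ≈ 6.80.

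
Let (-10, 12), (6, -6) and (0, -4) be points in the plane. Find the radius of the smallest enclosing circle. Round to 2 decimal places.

12.04

Call the three points A, B, C in the order given.
Side lengths²: AB² = 580, AC² = 356, BC² = 40.
Since AB² = 580 ≥ 356 + 40 = 396, the angle opposite AB is not acute, so the smallest enclosing circle has AB as diameter.
Centre = midpoint of AB = (-2, 3), r² = 580/4 = 145.
r = √145 ≈ 12.04.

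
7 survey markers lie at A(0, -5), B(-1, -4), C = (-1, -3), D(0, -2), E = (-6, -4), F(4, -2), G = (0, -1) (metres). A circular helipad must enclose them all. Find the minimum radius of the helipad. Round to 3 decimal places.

5.099

A smallest enclosing disk is always determined by at most three of the input points on its boundary.
The farthest pair is E–F with squared distance 104. The circle on this segment as diameter has centre (-1, -3) and r² = 104/4 = 26.
Check A: distance² to centre = 5 ≤ 26, so it lies inside.
All remaining points lie in this disk, and no smaller disk contains both endpoints, so this is the minimum enclosing circle.
r = √26 ≈ 5.099.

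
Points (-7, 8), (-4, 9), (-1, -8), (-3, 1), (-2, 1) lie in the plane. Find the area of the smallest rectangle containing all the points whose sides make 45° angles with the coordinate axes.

In coordinates u = x + y, v = x − y the rectangle is axis-aligned; the map (x,y)→(u,v) scales areas by 2.
u-values: 1, 5, -9, -2, -1; range = 5 − (-9) = 14.
v-values: -15, -13, 7, -4, -3; range = 7 − (-15) = 22.
Area = (14 × 22) / 2 = 154.

154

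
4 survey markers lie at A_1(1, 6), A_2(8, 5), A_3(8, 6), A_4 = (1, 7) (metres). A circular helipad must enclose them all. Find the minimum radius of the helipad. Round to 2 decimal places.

3.64

A smallest enclosing disk is always determined by at most three of the input points on its boundary.
The farthest pair is A_2–A_4 with squared distance 53. The circle on this segment as diameter has centre (4.5, 6) and r² = 53/4 = 13.25.
Check A_1: distance² to centre = 12.25 ≤ 13.25, so it lies inside.
All remaining points lie in this disk, and no smaller disk contains both endpoints, so this is the minimum enclosing circle.
r = √(13.25) ≈ 3.64.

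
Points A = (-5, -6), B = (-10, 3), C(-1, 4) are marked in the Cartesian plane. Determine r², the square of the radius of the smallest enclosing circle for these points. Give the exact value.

63017/1849

Side lengths²: AB² = 106, AC² = 116, BC² = 82.
Since AC² = 116 < 106 + 82 = 188, the triangle is acute, so the smallest enclosing circle is the circumcircle.
Circumcentre = (-219/43, -7/43), r² = 63017/1849.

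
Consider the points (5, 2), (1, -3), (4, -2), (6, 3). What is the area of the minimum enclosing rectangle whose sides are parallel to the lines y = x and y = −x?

16.5

In coordinates u = x + y, v = x − y the rectangle is axis-aligned; the map (x,y)→(u,v) scales areas by 2.
u-values: 7, -2, 2, 9; range = 9 − (-2) = 11.
v-values: 3, 4, 6, 3; range = 6 − 3 = 3.
Area = (11 × 3) / 2 = 16.5.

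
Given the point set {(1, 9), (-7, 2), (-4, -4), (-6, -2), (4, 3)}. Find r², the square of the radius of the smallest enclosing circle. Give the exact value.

By Welzl's lemma the MEC is supported by two points (diametrically opposite) or three points (on a circumcircle).
The farthest pair is (1, 9)–(-4, -4) with squared distance 194. The circle on this segment as diameter has centre (-1.5, 2.5) and r² = 194/4 = 48.5.
Check (-7, 2): distance² to centre = 30.5 ≤ 48.5, so it lies inside.
All remaining points lie in this disk, and no smaller disk contains both endpoints, so this is the minimum enclosing circle.

48.5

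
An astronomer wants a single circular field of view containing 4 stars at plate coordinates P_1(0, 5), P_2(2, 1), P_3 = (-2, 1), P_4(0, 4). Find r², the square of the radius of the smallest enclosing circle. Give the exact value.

The minimum enclosing circle of a finite set is fixed by two of the points (as a diameter) or three (as a circumcircle).
The minimum enclosing circle is determined by three boundary points: P_1, P_2, P_3.
Their circumcentre is (0, 2.5) with r² = 6.25.
The farthest remaining point P_4 is at distance² 2.25 ≤ 6.25.

6.25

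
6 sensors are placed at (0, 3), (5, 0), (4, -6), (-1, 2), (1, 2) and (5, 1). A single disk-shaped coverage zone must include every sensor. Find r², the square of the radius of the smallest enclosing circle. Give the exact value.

The farthest pair is (0, 3)–(4, -6) with squared distance 97. The circle on this segment as diameter has centre (2, -1.5) and r² = 97/4 = 24.25.
Check (5, 0): distance² to centre = 11.25 ≤ 24.25, so it lies inside.
All remaining points lie in this disk, and no smaller disk contains both endpoints, so this is the minimum enclosing circle.

24.25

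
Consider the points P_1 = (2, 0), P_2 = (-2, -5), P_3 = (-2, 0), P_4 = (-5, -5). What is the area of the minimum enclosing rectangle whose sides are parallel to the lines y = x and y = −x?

In coordinates u = x + y, v = x − y the rectangle is axis-aligned; the map (x,y)→(u,v) scales areas by 2.
u-values: 2, -7, -2, -10; range = 2 − (-10) = 12.
v-values: 2, 3, -2, 0; range = 3 − (-2) = 5.
Area = (12 × 5) / 2 = 30.

30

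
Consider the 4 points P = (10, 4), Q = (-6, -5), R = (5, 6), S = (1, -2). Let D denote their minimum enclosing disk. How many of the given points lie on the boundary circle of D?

2

A smallest enclosing disk is always determined by at most three of the input points on its boundary.
The farthest pair is P–Q with squared distance 337. The circle on this segment as diameter has centre (2, -0.5) and r² = 337/4 = 84.25.
Check R: distance² to centre = 51.25 ≤ 84.25, so it lies inside.
All remaining points lie in this disk, and no smaller disk contains both endpoints, so this is the minimum enclosing circle.
The points at distance exactly r from the centre are P, Q — 2 points.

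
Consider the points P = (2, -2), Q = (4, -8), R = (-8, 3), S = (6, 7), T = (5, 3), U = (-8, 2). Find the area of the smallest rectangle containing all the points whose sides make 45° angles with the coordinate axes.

218.5

In coordinates u = x + y, v = x − y the rectangle is axis-aligned; the map (x,y)→(u,v) scales areas by 2.
u-values: 0, -4, -5, 13, 8, -6; range = 13 − (-6) = 19.
v-values: 4, 12, -11, -1, 2, -10; range = 12 − (-11) = 23.
Area = (19 × 23) / 2 = 218.5.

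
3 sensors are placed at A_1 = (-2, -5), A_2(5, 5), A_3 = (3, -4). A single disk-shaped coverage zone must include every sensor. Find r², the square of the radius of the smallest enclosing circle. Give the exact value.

37.25

Side lengths²: A_1A_2² = 149, A_1A_3² = 26, A_2A_3² = 85.
Since A_1A_2² = 149 ≥ 85 + 26 = 111, the angle opposite A_1A_2 is not acute, so the smallest enclosing circle has A_1A_2 as diameter.
Centre = midpoint of A_1A_2 = (1.5, 0), r² = 149/4 = 37.25.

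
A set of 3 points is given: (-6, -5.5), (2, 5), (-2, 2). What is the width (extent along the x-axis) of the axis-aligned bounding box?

8

max x = 2, min x = -6, so width = 8.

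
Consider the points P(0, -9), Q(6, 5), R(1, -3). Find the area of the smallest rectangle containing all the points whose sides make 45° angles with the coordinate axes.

In coordinates u = x + y, v = x − y the rectangle is axis-aligned; the map (x,y)→(u,v) scales areas by 2.
u-values: -9, 11, -2; range = 11 − (-9) = 20.
v-values: 9, 1, 4; range = 9 − 1 = 8.
Area = (20 × 8) / 2 = 80.

80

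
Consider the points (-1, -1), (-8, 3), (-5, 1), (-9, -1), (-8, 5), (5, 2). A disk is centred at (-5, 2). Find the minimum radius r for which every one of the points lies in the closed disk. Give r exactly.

10

The required radius is the distance from (-5, 2) to the farthest point.
Squared distances: 25, 10, 1, 25, 18, 100.
Maximum is 100, attained at (5, 2).
r = √100 = 10.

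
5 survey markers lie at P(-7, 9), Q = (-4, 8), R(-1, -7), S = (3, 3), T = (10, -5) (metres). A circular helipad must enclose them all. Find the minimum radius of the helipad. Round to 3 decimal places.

A smallest enclosing disk is always determined by at most three of the input points on its boundary.
The farthest pair is P–T with squared distance 485. The circle on this segment as diameter has centre (1.5, 2) and r² = 485/4 = 121.25.
Check Q: distance² to centre = 66.25 ≤ 121.25, so it lies inside.
All remaining points lie in this disk, and no smaller disk contains both endpoints, so this is the minimum enclosing circle.
r = √(121.25) ≈ 11.011.

11.011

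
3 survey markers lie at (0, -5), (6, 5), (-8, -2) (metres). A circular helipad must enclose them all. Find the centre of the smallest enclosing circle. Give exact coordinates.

(-1, 1.5)

Call the three points A, B, C in the order given.
Side lengths²: AB² = 136, AC² = 73, BC² = 245.
Since BC² = 245 ≥ 136 + 73 = 209, the angle opposite BC is not acute, so the smallest enclosing circle has BC as diameter.
Centre = midpoint of BC = (-1, 1.5), r² = 245/4 = 61.25.
Centre = (-1, 1.5).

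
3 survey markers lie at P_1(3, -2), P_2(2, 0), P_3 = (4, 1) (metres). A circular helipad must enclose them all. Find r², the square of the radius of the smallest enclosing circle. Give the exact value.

2.5

Side lengths²: P_1P_2² = 5, P_1P_3² = 10, P_2P_3² = 5.
Since P_1P_3² = 10 ≥ 5 + 5 = 10, the angle opposite P_1P_3 is not acute, so the smallest enclosing circle has P_1P_3 as diameter.
Centre = midpoint of P_1P_3 = (3.5, -0.5), r² = 10/4 = 2.5.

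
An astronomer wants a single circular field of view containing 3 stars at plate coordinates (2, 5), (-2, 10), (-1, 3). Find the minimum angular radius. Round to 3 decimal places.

Call the three points A, B, C in the order given.
Side lengths²: AB² = 41, AC² = 13, BC² = 50.
Since BC² = 50 < 41 + 13 = 54, the triangle is acute, so the smallest enclosing circle is the circumcircle.
Circumcentre = (-55/46, 301/46), r² = 13325/1058.
r = √(13325/1058) ≈ 3.549.

3.549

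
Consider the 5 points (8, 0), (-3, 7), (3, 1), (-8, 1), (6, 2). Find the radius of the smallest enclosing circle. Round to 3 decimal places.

8.016

The farthest pair is (8, 0)–(-8, 1) with squared distance 257. The circle on this segment as diameter has centre (0, 0.5) and r² = 257/4 = 64.25.
Check (-3, 7): distance² to centre = 51.25 ≤ 64.25, so it lies inside.
All remaining points lie in this disk, and no smaller disk contains both endpoints, so this is the minimum enclosing circle.
r = √(64.25) ≈ 8.016.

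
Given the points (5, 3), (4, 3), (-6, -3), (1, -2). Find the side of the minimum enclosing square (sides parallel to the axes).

The bounding box has width 11 and height 6.
An axis-aligned square enclosing the set must have side ≥ max(width, height).
So the minimum side is max(11, 6) = 11.

11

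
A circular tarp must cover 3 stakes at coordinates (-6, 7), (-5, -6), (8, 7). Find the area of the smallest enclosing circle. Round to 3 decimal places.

267.035

Call the three points A, B, C in the order given.
Side lengths²: AB² = 170, AC² = 196, BC² = 338.
Since BC² = 338 < 196 + 170 = 366, the triangle is acute, so the smallest enclosing circle is the circumcircle.
Circumcentre = (1, 1), r² = 85.
Area = π·r² = π·85 ≈ 267.035.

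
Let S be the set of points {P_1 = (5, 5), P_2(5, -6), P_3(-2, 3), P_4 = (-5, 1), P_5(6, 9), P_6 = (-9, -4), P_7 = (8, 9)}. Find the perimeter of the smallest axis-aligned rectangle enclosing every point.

64

Width = max x − min x = 8 − (-9) = 17.
Height = max y − min y = 9 − (-6) = 15.
Perimeter = 2(17 + 15) = 64.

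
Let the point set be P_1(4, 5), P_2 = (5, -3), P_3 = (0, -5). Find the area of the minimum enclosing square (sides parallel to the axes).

The bounding box has width 5 and height 10.
An axis-aligned square enclosing the set must have side ≥ max(width, height).
So the minimum side is max(5, 10) = 10.
Area = 10² = 100.

100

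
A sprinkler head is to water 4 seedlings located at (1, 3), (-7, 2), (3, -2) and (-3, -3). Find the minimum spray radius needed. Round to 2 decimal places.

The farthest pair is (-7, 2)–(3, -2) with squared distance 116. The circle on this segment as diameter has centre (-2, 0) and r² = 116/4 = 29.
Check (1, 3): distance² to centre = 18 ≤ 29, so it lies inside.
All remaining points lie in this disk, and no smaller disk contains both endpoints, so this is the minimum enclosing circle.
r = √29 ≈ 5.39.

5.39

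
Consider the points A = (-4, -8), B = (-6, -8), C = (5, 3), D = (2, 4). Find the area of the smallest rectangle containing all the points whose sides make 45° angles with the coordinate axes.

66

In coordinates u = x + y, v = x − y the rectangle is axis-aligned; the map (x,y)→(u,v) scales areas by 2.
u-values: -12, -14, 8, 6; range = 8 − (-14) = 22.
v-values: 4, 2, 2, -2; range = 4 − (-2) = 6.
Area = (22 × 6) / 2 = 66.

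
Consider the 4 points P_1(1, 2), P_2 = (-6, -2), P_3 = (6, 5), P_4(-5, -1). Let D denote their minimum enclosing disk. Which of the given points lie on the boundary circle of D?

The minimum enclosing circle of a finite set is fixed by two of the points (as a diameter) or three (as a circumcircle).
The farthest pair is P_2–P_3 with squared distance 193. The circle on this segment as diameter has centre (0, 1.5) and r² = 193/4 = 48.25.
Check P_1: distance² to centre = 1.25 ≤ 48.25, so it lies inside.
All remaining points lie in this disk, and no smaller disk contains both endpoints, so this is the minimum enclosing circle.
The points at distance exactly r from the centre are P_2, P_3 — 2 points.

P_2, P_3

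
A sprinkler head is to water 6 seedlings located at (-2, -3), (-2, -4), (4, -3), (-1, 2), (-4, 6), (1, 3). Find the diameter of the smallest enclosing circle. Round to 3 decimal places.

12.042

By Welzl's lemma the MEC is supported by two points (diametrically opposite) or three points (on a circumcircle).
The farthest pair is (4, -3)–(-4, 6) with squared distance 145. The circle on this segment as diameter has centre (0, 1.5) and r² = 145/4 = 36.25.
Check (-2, -3): distance² to centre = 24.25 ≤ 36.25, so it lies inside.
All remaining points lie in this disk, and no smaller disk contains both endpoints, so this is the minimum enclosing circle.
Diameter = 2r = 2√(36.25) ≈ 12.042.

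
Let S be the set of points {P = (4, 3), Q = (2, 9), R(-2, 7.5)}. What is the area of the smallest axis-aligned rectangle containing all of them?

36

x ranges over [-2, 4], width 6.
y ranges over [3, 9], height 6.
Area = 6 × 6 = 36.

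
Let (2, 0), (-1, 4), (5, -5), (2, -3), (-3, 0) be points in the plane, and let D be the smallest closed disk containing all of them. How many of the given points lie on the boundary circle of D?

The minimum enclosing circle of a finite set is fixed by two of the points (as a diameter) or three (as a circumcircle).
The farthest pair is (-1, 4)–(5, -5) with squared distance 117. The circle on this segment as diameter has centre (2, -0.5) and r² = 117/4 = 29.25.
Check (2, 0): distance² to centre = 0.25 ≤ 29.25, so it lies inside.
All remaining points lie in this disk, and no smaller disk contains both endpoints, so this is the minimum enclosing circle.
The points at distance exactly r from the centre are (-1, 4), (5, -5) — 2 points.

2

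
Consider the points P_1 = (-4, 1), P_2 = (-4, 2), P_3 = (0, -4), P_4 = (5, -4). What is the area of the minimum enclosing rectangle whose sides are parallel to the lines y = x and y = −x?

In coordinates u = x + y, v = x − y the rectangle is axis-aligned; the map (x,y)→(u,v) scales areas by 2.
u-values: -3, -2, -4, 1; range = 1 − (-4) = 5.
v-values: -5, -6, 4, 9; range = 9 − (-6) = 15.
Area = (5 × 15) / 2 = 37.5.

37.5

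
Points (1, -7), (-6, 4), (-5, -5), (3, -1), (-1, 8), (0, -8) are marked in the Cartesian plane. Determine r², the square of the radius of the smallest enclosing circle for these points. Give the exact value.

64.25

By Welzl's lemma the MEC is supported by two points (diametrically opposite) or three points (on a circumcircle).
The farthest pair is (-1, 8)–(0, -8) with squared distance 257. The circle on this segment as diameter has centre (-0.5, 0) and r² = 257/4 = 64.25.
Check (1, -7): distance² to centre = 51.25 ≤ 64.25, so it lies inside.
All remaining points lie in this disk, and no smaller disk contains both endpoints, so this is the minimum enclosing circle.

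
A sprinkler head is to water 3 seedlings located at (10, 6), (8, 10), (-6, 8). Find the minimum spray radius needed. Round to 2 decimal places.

Call the three points A, B, C in the order given.
Side lengths²: AB² = 20, AC² = 260, BC² = 200.
Since AC² = 260 ≥ 200 + 20 = 220, the angle opposite AC is not acute, so the smallest enclosing circle has AC as diameter.
Centre = midpoint of AC = (2, 7), r² = 260/4 = 65.
r = √65 ≈ 8.06.

8.06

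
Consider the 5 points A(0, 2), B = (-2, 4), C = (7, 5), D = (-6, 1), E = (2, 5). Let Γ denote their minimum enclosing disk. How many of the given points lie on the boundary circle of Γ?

The minimum enclosing circle of a finite set is fixed by two of the points (as a diameter) or three (as a circumcircle).
The farthest pair is C–D with squared distance 185. The circle on this segment as diameter has centre (0.5, 3) and r² = 185/4 = 46.25.
Check A: distance² to centre = 1.25 ≤ 46.25, so it lies inside.
All remaining points lie in this disk, and no smaller disk contains both endpoints, so this is the minimum enclosing circle.
The points at distance exactly r from the centre are C, D — 2 points.

2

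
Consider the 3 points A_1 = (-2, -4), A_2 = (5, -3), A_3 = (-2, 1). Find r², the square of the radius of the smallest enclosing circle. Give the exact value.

Side lengths²: A_1A_2² = 50, A_1A_3² = 25, A_2A_3² = 65.
Since A_2A_3² = 65 < 50 + 25 = 75, the triangle is acute, so the smallest enclosing circle is the circumcircle.
Circumcentre = (17/14, -1.5), r² = 1625/98.

1625/98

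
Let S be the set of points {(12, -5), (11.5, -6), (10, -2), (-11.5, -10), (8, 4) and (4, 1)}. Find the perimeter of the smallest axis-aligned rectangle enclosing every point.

75

Width = max x − min x = 12 − (-11.5) = 23.5.
Height = max y − min y = 4 − (-10) = 14.
Perimeter = 2(23.5 + 14) = 75.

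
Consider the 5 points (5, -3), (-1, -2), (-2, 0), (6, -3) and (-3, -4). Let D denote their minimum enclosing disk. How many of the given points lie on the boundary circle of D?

3

A smallest enclosing disk is always determined by at most three of the input points on its boundary.
The minimum enclosing circle is determined by three boundary points: (-2, 0), (6, -3), (-3, -4).
Their circumcentre is (101/70, -209/70) with r² = 50881/2450.
The farthest remaining point (5, -3) is at distance² 31001/2450 ≤ 50881/2450.
The points at distance exactly r from the centre are (-2, 0), (6, -3), (-3, -4) — 3 points.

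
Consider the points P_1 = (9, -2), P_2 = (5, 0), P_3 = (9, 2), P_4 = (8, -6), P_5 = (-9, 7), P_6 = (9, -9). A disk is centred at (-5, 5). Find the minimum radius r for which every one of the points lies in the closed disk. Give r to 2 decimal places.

19.80

The required radius is the distance from (-5, 5) to the farthest point.
Squared distances: 245, 125, 205, 290, 20, 392.
Maximum is 392, attained at P_6.
r = √392 ≈ 19.80.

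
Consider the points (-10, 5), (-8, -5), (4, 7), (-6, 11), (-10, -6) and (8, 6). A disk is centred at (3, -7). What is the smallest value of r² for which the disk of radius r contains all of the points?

405

The required radius is the distance from (3, -7) to the farthest point.
Squared distances: 313, 125, 197, 405, 170, 194.
Maximum is 405, attained at (-6, 11).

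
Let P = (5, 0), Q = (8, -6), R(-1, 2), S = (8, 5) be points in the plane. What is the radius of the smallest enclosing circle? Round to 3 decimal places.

6.346

By Welzl's lemma the MEC is supported by two points (diametrically opposite) or three points (on a circumcircle).
The minimum enclosing circle is determined by three boundary points: Q, R, S.
Their circumcentre is (29/6, -0.5) with r² = 725/18.
The farthest remaining point P is at distance² 5/18 ≤ 725/18.
r = √(725/18) ≈ 6.346.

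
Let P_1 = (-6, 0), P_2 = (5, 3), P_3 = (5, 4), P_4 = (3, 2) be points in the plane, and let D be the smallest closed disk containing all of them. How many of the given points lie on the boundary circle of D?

2

The farthest pair is P_1–P_3 with squared distance 137. The circle on this segment as diameter has centre (-0.5, 2) and r² = 137/4 = 34.25.
Check P_2: distance² to centre = 31.25 ≤ 34.25, so it lies inside.
All remaining points lie in this disk, and no smaller disk contains both endpoints, so this is the minimum enclosing circle.
The points at distance exactly r from the centre are P_1, P_3 — 2 points.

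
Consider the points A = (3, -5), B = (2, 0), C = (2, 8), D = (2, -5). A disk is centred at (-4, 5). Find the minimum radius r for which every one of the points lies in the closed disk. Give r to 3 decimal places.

The required radius is the distance from (-4, 5) to the farthest point.
Squared distances: 149, 61, 45, 136.
Maximum is 149, attained at A.
r = √149 ≈ 12.207.

12.207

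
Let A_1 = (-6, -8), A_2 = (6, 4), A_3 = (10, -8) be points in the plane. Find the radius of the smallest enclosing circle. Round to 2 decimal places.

Side lengths²: A_1A_2² = 288, A_1A_3² = 256, A_2A_3² = 160.
Since A_1A_2² = 288 < 256 + 160 = 416, the triangle is acute, so the smallest enclosing circle is the circumcircle.
Circumcentre = (2, -4), r² = 80.
r = √80 ≈ 8.94.

8.94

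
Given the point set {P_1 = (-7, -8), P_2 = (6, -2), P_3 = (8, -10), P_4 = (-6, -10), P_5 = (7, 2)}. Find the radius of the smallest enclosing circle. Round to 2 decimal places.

8.88

The minimum enclosing circle of a finite set is fixed by two of the points (as a diameter) or three (as a circumcircle).
The minimum enclosing circle is determined by three boundary points: P_3, P_4, P_5.
Their circumcentre is (1, -109/24) with r² = 45385/576.
The farthest remaining point P_1 is at distance² 43753/576 ≤ 45385/576.
r = √(45385/576) ≈ 8.88.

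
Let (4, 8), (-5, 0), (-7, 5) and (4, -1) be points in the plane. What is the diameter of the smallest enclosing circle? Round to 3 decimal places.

A smallest enclosing disk is always determined by at most three of the input points on its boundary.
The minimum enclosing circle is determined by three boundary points: (4, 8), (-7, 5), (4, -1).
Their circumcentre is (-15/22, 3.5) with r² = 10205/242.
The farthest remaining point (-5, 0) is at distance² 7477/242 ≤ 10205/242.
Diameter = 2r = 2√(10205/242) ≈ 12.988.

12.988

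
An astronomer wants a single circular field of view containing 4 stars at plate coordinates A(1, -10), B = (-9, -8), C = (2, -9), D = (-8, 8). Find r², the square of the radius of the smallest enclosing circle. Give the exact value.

The farthest pair is A–D with squared distance 405. The circle on this segment as diameter has centre (-3.5, -1) and r² = 405/4 = 101.25.
Check B: distance² to centre = 79.25 ≤ 101.25, so it lies inside.
All remaining points lie in this disk, and no smaller disk contains both endpoints, so this is the minimum enclosing circle.

101.25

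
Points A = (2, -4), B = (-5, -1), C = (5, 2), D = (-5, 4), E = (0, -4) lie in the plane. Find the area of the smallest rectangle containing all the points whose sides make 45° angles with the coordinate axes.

97.5

In coordinates u = x + y, v = x − y the rectangle is axis-aligned; the map (x,y)→(u,v) scales areas by 2.
u-values: -2, -6, 7, -1, -4; range = 7 − (-6) = 13.
v-values: 6, -4, 3, -9, 4; range = 6 − (-9) = 15.
Area = (13 × 15) / 2 = 97.5.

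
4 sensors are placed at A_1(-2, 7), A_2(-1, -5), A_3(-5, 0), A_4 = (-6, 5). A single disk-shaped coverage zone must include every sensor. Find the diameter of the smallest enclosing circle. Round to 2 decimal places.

The farthest pair is A_1–A_2 with squared distance 145. The circle on this segment as diameter has centre (-1.5, 1) and r² = 145/4 = 36.25.
Check A_3: distance² to centre = 13.25 ≤ 36.25, so it lies inside.
All remaining points lie in this disk, and no smaller disk contains both endpoints, so this is the minimum enclosing circle.
Diameter = 2r = 2√(36.25) ≈ 12.04.

12.04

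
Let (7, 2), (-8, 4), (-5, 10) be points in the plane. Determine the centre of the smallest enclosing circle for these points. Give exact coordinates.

(-0.375, 3.9375)

Call the three points A, B, C in the order given.
Side lengths²: AB² = 229, AC² = 208, BC² = 45.
Since AB² = 229 < 208 + 45 = 253, the triangle is acute, so the smallest enclosing circle is the circumcircle.
Circumcentre = (-0.375, 3.9375), r² = 58.14453125.
Centre = (-0.375, 3.9375).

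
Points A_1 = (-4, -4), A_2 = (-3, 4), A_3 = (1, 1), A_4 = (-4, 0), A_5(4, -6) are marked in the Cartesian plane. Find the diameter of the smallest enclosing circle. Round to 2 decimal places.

12.21

The minimum enclosing circle of a finite set is fixed by two of the points (as a diameter) or three (as a circumcircle).
The farthest pair is A_2–A_5 with squared distance 149. The circle on this segment as diameter has centre (0.5, -1) and r² = 149/4 = 37.25.
Check A_1: distance² to centre = 29.25 ≤ 37.25, so it lies inside.
All remaining points lie in this disk, and no smaller disk contains both endpoints, so this is the minimum enclosing circle.
Diameter = 2r = 2√(37.25) ≈ 12.21.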